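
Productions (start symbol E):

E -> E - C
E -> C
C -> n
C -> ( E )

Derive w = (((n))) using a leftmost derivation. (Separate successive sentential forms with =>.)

E => C   [E -> C]
C => (E)   [C -> ( E )]
(E) => (C)   [E -> C]
(C) => ((E))   [C -> ( E )]
((E)) => ((C))   [E -> C]
((C)) => (((E)))   [C -> ( E )]
(((E))) => (((C)))   [E -> C]
(((C))) => (((n)))   [C -> n]

E => C => (E) => (C) => ((E)) => ((C)) => (((E))) => (((C))) => (((n)))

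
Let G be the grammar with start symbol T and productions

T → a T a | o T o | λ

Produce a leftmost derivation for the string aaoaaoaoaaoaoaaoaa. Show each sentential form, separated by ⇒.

T ⇒ aTa ⇒ aaTaa ⇒ aaoToaa ⇒ aaoaTaoaa ⇒ aaoaaTaaoaa ⇒ aaoaaoToaaoaa ⇒ aaoaaoaTaoaaoaa ⇒ aaoaaoaoToaoaaoaa ⇒ aaoaaoaoaTaoaoaaoaa ⇒ aaoaaoaoaaoaoaaoaa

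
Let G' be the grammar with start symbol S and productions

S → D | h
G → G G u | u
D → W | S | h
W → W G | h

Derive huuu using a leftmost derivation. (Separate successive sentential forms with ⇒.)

S ⇒ D ⇒ W ⇒ WG ⇒ WGG ⇒ WGGG ⇒ hGGG ⇒ huGG ⇒ huuG ⇒ huuu

S ⇒ D   [S → D]
D ⇒ W   [D → W]
W ⇒ WG   [W → W G]
WG ⇒ WGG   [W → W G]
WGG ⇒ WGGG   [W → W G]
WGGG ⇒ hGGG   [W → h]
hGGG ⇒ huGG   [G → u]
huGG ⇒ huuG   [G → u]
huuG ⇒ huuu   [G → u]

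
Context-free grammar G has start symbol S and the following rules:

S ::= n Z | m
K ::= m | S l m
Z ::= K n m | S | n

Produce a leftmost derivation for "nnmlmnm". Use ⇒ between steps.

S ⇒ nZ ⇒ nKnm ⇒ nSlmnm ⇒ nnZlmnm ⇒ nnSlmnm ⇒ nnmlmnm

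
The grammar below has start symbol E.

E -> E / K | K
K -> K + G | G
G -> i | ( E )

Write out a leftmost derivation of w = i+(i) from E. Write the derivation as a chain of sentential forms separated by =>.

E => K   [E -> K]
K => K+G   [K -> K + G]
K+G => G+G   [K -> G]
G+G => i+G   [G -> i]
i+G => i+(E)   [G -> ( E )]
i+(E) => i+(K)   [E -> K]
i+(K) => i+(G)   [K -> G]
i+(G) => i+(i)   [G -> i]

E => K => K+G => G+G => i+G => i+(E) => i+(K) => i+(G) => i+(i)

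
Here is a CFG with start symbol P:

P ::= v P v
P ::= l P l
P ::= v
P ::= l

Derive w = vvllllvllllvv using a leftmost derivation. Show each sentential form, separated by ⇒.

P ⇒ vPv   [P ::= v P v]
vPv ⇒ vvPvv   [P ::= v P v]
vvPvv ⇒ vvlPlvv   [P ::= l P l]
vvlPlvv ⇒ vvllPllvv   [P ::= l P l]
vvllPllvv ⇒ vvlllPlllvv   [P ::= l P l]
vvlllPlllvv ⇒ vvllllPllllvv   [P ::= l P l]
vvllllPllllvv ⇒ vvllllvllllvv   [P ::= v]

P⇒vPv⇒vvPvv⇒vvlPlvv⇒vvllPllvv⇒vvlllPlllvv⇒vvllllPllllvv⇒vvllllvllllvv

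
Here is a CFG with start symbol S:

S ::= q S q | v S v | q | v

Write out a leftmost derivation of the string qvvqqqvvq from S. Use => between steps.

S => qSq => qvSvq => qvvSvvq => qvvqSqvvq => qvvqqqvvq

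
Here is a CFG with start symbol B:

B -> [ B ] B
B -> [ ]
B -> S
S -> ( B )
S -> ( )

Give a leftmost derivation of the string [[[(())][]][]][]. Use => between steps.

B=>[B]B=>[[B]B]B=>[[[B]B]B]B=>[[[S]B]B]B=>[[[(B)]B]B]B=>[[[(S)]B]B]B=>[[[(())]B]B]B=>[[[(())][]]B]B=>[[[(())][]][]]B=>[[[(())][]][]][]

B => [B]B   [B -> [ B ] B]
[B]B => [[B]B]B   [B -> [ B ] B]
[[B]B]B => [[[B]B]B]B   [B -> [ B ] B]
[[[B]B]B]B => [[[S]B]B]B   [B -> S]
[[[S]B]B]B => [[[(B)]B]B]B   [S -> ( B )]
[[[(B)]B]B]B => [[[(S)]B]B]B   [B -> S]
[[[(S)]B]B]B => [[[(())]B]B]B   [S -> ( )]
[[[(())]B]B]B => [[[(())][]]B]B   [B -> [ ]]
[[[(())][]]B]B => [[[(())][]][]]B   [B -> [ ]]
[[[(())][]][]]B => [[[(())][]][]][]   [B -> [ ]]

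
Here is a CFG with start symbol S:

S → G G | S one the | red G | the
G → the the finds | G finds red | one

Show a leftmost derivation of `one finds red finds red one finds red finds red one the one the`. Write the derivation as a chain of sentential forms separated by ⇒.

S ⇒ S one the   [S → S one the]
S one the ⇒ S one the one the   [S → S one the]
S one the one the ⇒ G G one the one the   [S → G G]
G G one the one the ⇒ G finds red G one the one the   [G → G finds red]
G finds red G one the one the ⇒ G finds red finds red G one the one the   [G → G finds red]
G finds red finds red G one the one the ⇒ one finds red finds red G one the one the   [G → one]
one finds red finds red G one the one the ⇒ one finds red finds red G finds red one the one the   [G → G finds red]
one finds red finds red G finds red one the one the ⇒ one finds red finds red G finds red finds red one the one the   [G → G finds red]
one finds red finds red G finds red finds red one the one the ⇒ one finds red finds red one finds red finds red one the one the   [G → one]

S ⇒ S one the ⇒ S one the one the ⇒ G G one the one the ⇒ G finds red G one the one the ⇒ G finds red finds red G one the one the ⇒ one finds red finds red G one the one the ⇒ one finds red finds red G finds red one the one the ⇒ one finds red finds red G finds red finds red one the one the ⇒ one finds red finds red one finds red finds red one the one the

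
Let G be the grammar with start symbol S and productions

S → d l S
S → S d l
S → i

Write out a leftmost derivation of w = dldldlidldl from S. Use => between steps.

S => dlS   [S → d l S]
dlS => dldlS   [S → d l S]
dldlS => dldldlS   [S → d l S]
dldldlS => dldldlSdl   [S → S d l]
dldldlSdl => dldldlSdldl   [S → S d l]
dldldlSdldl => dldldlidldl   [S → i]

S=>dlS=>dldlS=>dldldlS=>dldldlSdl=>dldldlSdldl=>dldldlidldl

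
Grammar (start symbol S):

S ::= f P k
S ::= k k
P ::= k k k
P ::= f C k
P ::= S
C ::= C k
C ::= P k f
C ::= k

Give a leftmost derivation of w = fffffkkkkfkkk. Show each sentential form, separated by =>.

S => fPk   [S ::= f P k]
fPk => fSk   [P ::= S]
fSk => ffPkk   [S ::= f P k]
ffPkk => fffCkkk   [P ::= f C k]
fffCkkk => fffPkfkkk   [C ::= P k f]
fffPkfkkk => fffSkfkkk   [P ::= S]
fffSkfkkk => ffffPkkfkkk   [S ::= f P k]
ffffPkkfkkk => fffffCkkkfkkk   [P ::= f C k]
fffffCkkkfkkk => fffffkkkkfkkk   [C ::= k]

S => fPk => fSk => ffPkk => fffCkkk => fffPkfkkk => fffSkfkkk => ffffPkkfkkk => fffffCkkkfkkk => fffffkkkkfkkk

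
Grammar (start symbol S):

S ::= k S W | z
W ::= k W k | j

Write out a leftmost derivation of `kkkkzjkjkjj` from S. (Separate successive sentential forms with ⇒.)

S ⇒ kSW ⇒ kkSWW ⇒ kkkSWWW ⇒ kkkkSWWWW ⇒ kkkkzWWWW ⇒ kkkkzjWWW ⇒ kkkkzjkWkWW ⇒ kkkkzjkjkWW ⇒ kkkkzjkjkjW ⇒ kkkkzjkjkjj

S ⇒ kSW   [S ::= k S W]
kSW ⇒ kkSWW   [S ::= k S W]
kkSWW ⇒ kkkSWWW   [S ::= k S W]
kkkSWWW ⇒ kkkkSWWWW   [S ::= k S W]
kkkkSWWWW ⇒ kkkkzWWWW   [S ::= z]
kkkkzWWWW ⇒ kkkkzjWWW   [W ::= j]
kkkkzjWWW ⇒ kkkkzjkWkWW   [W ::= k W k]
kkkkzjkWkWW ⇒ kkkkzjkjkWW   [W ::= j]
kkkkzjkjkWW ⇒ kkkkzjkjkjW   [W ::= j]
kkkkzjkjkjW ⇒ kkkkzjkjkjj   [W ::= j]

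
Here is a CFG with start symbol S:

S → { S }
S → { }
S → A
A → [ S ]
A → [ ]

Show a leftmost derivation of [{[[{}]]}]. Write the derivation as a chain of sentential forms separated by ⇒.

S⇒A⇒[S]⇒[{S}]⇒[{A}]⇒[{[S]}]⇒[{[A]}]⇒[{[[S]]}]⇒[{[[{}]]}]

S ⇒ A   [S → A]
A ⇒ [S]   [A → [ S ]]
[S] ⇒ [{S}]   [S → { S }]
[{S}] ⇒ [{A}]   [S → A]
[{A}] ⇒ [{[S]}]   [A → [ S ]]
[{[S]}] ⇒ [{[A]}]   [S → A]
[{[A]}] ⇒ [{[[S]]}]   [A → [ S ]]
[{[[S]]}] ⇒ [{[[{}]]}]   [S → { }]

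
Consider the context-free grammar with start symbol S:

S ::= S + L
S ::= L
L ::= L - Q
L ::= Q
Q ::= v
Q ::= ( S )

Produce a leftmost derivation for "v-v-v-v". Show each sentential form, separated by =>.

S => L => L-Q => L-Q-Q => L-Q-Q-Q => Q-Q-Q-Q => v-Q-Q-Q => v-v-Q-Q => v-v-v-Q => v-v-v-v

S => L   [S ::= L]
L => L-Q   [L ::= L - Q]
L-Q => L-Q-Q   [L ::= L - Q]
L-Q-Q => L-Q-Q-Q   [L ::= L - Q]
L-Q-Q-Q => Q-Q-Q-Q   [L ::= Q]
Q-Q-Q-Q => v-Q-Q-Q   [Q ::= v]
v-Q-Q-Q => v-v-Q-Q   [Q ::= v]
v-v-Q-Q => v-v-v-Q   [Q ::= v]
v-v-v-Q => v-v-v-v   [Q ::= v]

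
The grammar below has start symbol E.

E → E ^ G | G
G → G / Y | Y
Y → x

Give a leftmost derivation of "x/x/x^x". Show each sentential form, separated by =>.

E => E^G   [E → E ^ G]
E^G => G^G   [E → G]
G^G => G/Y^G   [G → G / Y]
G/Y^G => G/Y/Y^G   [G → G / Y]
G/Y/Y^G => Y/Y/Y^G   [G → Y]
Y/Y/Y^G => x/Y/Y^G   [Y → x]
x/Y/Y^G => x/x/Y^G   [Y → x]
x/x/Y^G => x/x/x^G   [Y → x]
x/x/x^G => x/x/x^Y   [G → Y]
x/x/x^Y => x/x/x^x   [Y → x]

E => E^G => G^G => G/Y^G => G/Y/Y^G => Y/Y/Y^G => x/Y/Y^G => x/x/Y^G => x/x/x^G => x/x/x^Y => x/x/x^x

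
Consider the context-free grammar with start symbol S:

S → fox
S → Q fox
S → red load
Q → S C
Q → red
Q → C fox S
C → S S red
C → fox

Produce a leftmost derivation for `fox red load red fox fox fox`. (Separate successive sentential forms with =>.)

S => Q fox => C fox S fox => S S red fox S fox => fox S red fox S fox => fox red load red fox S fox => fox red load red fox fox fox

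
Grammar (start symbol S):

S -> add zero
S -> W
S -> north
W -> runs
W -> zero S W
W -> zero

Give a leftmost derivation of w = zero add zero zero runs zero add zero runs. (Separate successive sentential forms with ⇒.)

S ⇒ W   [S -> W]
W ⇒ zero S W   [W -> zero S W]
zero S W ⇒ zero add zero W   [S -> add zero]
zero add zero W ⇒ zero add zero zero S W   [W -> zero S W]
zero add zero zero S W ⇒ zero add zero zero W W   [S -> W]
zero add zero zero W W ⇒ zero add zero zero runs W   [W -> runs]
zero add zero zero runs W ⇒ zero add zero zero runs zero S W   [W -> zero S W]
zero add zero zero runs zero S W ⇒ zero add zero zero runs zero add zero W   [S -> add zero]
zero add zero zero runs zero add zero W ⇒ zero add zero zero runs zero add zero runs   [W -> runs]

S ⇒ W ⇒ zero S W ⇒ zero add zero W ⇒ zero add zero zero S W ⇒ zero add zero zero W W ⇒ zero add zero zero runs W ⇒ zero add zero zero runs zero S W ⇒ zero add zero zero runs zero add zero W ⇒ zero add zero zero runs zero add zero runs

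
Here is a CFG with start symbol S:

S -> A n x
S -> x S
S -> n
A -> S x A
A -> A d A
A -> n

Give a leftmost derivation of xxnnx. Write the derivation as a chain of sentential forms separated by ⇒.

S⇒xS⇒xxS⇒xxAnx⇒xxnnx

S ⇒ xS   [S -> x S]
xS ⇒ xxS   [S -> x S]
xxS ⇒ xxAnx   [S -> A n x]
xxAnx ⇒ xxnnx   [A -> n]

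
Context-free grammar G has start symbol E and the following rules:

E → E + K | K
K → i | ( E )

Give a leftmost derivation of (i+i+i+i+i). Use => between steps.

E=>K=>(E)=>(E+K)=>(E+K+K)=>(E+K+K+K)=>(E+K+K+K+K)=>(K+K+K+K+K)=>(i+K+K+K+K)=>(i+i+K+K+K)=>(i+i+i+K+K)=>(i+i+i+i+K)=>(i+i+i+i+i)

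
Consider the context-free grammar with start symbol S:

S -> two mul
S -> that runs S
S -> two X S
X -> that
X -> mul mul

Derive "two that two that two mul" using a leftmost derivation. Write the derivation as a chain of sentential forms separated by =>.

S => two X S => two that S => two that two X S => two that two that S => two that two that two mul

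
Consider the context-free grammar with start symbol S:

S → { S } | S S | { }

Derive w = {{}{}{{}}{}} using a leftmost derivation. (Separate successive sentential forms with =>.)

S => {S}   [S → { S }]
{S} => {SS}   [S → S S]
{SS} => {{}S}   [S → { }]
{{}S} => {{}SS}   [S → S S]
{{}SS} => {{}{}S}   [S → { }]
{{}{}S} => {{}{}SS}   [S → S S]
{{}{}SS} => {{}{}{S}S}   [S → { S }]
{{}{}{S}S} => {{}{}{{}}S}   [S → { }]
{{}{}{{}}S} => {{}{}{{}}{}}   [S → { }]

S => {S} => {SS} => {{}S} => {{}SS} => {{}{}S} => {{}{}SS} => {{}{}{S}S} => {{}{}{{}}S} => {{}{}{{}}{}}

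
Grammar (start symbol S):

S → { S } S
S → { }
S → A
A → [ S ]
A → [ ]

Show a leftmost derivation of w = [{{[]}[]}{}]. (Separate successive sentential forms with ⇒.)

S⇒A⇒[S]⇒[{S}S]⇒[{{S}S}S]⇒[{{A}S}S]⇒[{{[]}S}S]⇒[{{[]}A}S]⇒[{{[]}[]}S]⇒[{{[]}[]}{}]

S ⇒ A   [S → A]
A ⇒ [S]   [A → [ S ]]
[S] ⇒ [{S}S]   [S → { S } S]
[{S}S] ⇒ [{{S}S}S]   [S → { S } S]
[{{S}S}S] ⇒ [{{A}S}S]   [S → A]
[{{A}S}S] ⇒ [{{[]}S}S]   [A → [ ]]
[{{[]}S}S] ⇒ [{{[]}A}S]   [S → A]
[{{[]}A}S] ⇒ [{{[]}[]}S]   [A → [ ]]
[{{[]}[]}S] ⇒ [{{[]}[]}{}]   [S → { }]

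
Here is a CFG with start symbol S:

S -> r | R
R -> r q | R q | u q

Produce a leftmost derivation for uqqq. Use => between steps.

S=>R=>Rq=>Rqq=>uqqq

S => R   [S -> R]
R => Rq   [R -> R q]
Rq => Rqq   [R -> R q]
Rqq => uqqq   [R -> u q]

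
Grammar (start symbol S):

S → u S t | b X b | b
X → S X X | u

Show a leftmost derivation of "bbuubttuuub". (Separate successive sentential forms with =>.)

S => bXb => bSXXb => bbXXb => bbSXXXb => bbuStXXXb => bbuuSttXXXb => bbuubttXXXb => bbuubttuXXb => bbuubttuuXb => bbuubttuuub

S => bXb   [S → b X b]
bXb => bSXXb   [X → S X X]
bSXXb => bbXXb   [S → b]
bbXXb => bbSXXXb   [X → S X X]
bbSXXXb => bbuStXXXb   [S → u S t]
bbuStXXXb => bbuuSttXXXb   [S → u S t]
bbuuSttXXXb => bbuubttXXXb   [S → b]
bbuubttXXXb => bbuubttuXXb   [X → u]
bbuubttuXXb => bbuubttuuXb   [X → u]
bbuubttuuXb => bbuubttuuub   [X → u]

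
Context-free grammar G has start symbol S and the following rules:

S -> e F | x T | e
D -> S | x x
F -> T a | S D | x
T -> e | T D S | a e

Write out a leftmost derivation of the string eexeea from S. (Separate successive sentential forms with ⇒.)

S ⇒ eF ⇒ eTa ⇒ eTDSa ⇒ eeDSa ⇒ eeSSa ⇒ eexTSa ⇒ eexeSa ⇒ eexeea

S ⇒ eF   [S -> e F]
eF ⇒ eTa   [F -> T a]
eTa ⇒ eTDSa   [T -> T D S]
eTDSa ⇒ eeDSa   [T -> e]
eeDSa ⇒ eeSSa   [D -> S]
eeSSa ⇒ eexTSa   [S -> x T]
eexTSa ⇒ eexeSa   [T -> e]
eexeSa ⇒ eexeea   [S -> e]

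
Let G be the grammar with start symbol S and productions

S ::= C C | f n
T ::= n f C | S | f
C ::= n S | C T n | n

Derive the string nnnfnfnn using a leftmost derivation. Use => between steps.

S => CC => CTnC => CTnTnC => nSTnTnC => nCCTnTnC => nnCTnTnC => nnnTnTnC => nnnfnTnC => nnnfnfnC => nnnfnfnn

S => CC   [S ::= C C]
CC => CTnC   [C ::= C T n]
CTnC => CTnTnC   [C ::= C T n]
CTnTnC => nSTnTnC   [C ::= n S]
nSTnTnC => nCCTnTnC   [S ::= C C]
nCCTnTnC => nnCTnTnC   [C ::= n]
nnCTnTnC => nnnTnTnC   [C ::= n]
nnnTnTnC => nnnfnTnC   [T ::= f]
nnnfnTnC => nnnfnfnC   [T ::= f]
nnnfnfnC => nnnfnfnn   [C ::= n]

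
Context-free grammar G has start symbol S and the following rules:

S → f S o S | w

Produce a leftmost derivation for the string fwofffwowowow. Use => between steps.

S=>fSoS=>fwoS=>fwofSoS=>fwoffSoSoS=>fwofffSoSoSoS=>fwofffwoSoSoS=>fwofffwowoSoS=>fwofffwowowoS=>fwofffwowowow

S => fSoS   [S → f S o S]
fSoS => fwoS   [S → w]
fwoS => fwofSoS   [S → f S o S]
fwofSoS => fwoffSoSoS   [S → f S o S]
fwoffSoSoS => fwofffSoSoSoS   [S → f S o S]
fwofffSoSoSoS => fwofffwoSoSoS   [S → w]
fwofffwoSoSoS => fwofffwowoSoS   [S → w]
fwofffwowoSoS => fwofffwowowoS   [S → w]
fwofffwowowoS => fwofffwowowow   [S → w]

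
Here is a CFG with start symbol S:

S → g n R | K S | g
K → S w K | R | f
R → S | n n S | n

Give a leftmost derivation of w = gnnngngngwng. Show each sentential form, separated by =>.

S => gnR   [S → g n R]
gnR => gnnnS   [R → n n S]
gnnnS => gnnngnR   [S → g n R]
gnnngnR => gnnngnS   [R → S]
gnnngnS => gnnngngnR   [S → g n R]
gnnngngnR => gnnngngnS   [R → S]
gnnngngnS => gnnngngnKS   [S → K S]
gnnngngnKS => gnnngngnSwKS   [K → S w K]
gnnngngnSwKS => gnnngngngwKS   [S → g]
gnnngngngwKS => gnnngngngwRS   [K → R]
gnnngngngwRS => gnnngngngwnS   [R → n]
gnnngngngwnS => gnnngngngwng   [S → g]

S=>gnR=>gnnnS=>gnnngnR=>gnnngnS=>gnnngngnR=>gnnngngnS=>gnnngngnKS=>gnnngngnSwKS=>gnnngngngwKS=>gnnngngngwRS=>gnnngngngwnS=>gnnngngngwng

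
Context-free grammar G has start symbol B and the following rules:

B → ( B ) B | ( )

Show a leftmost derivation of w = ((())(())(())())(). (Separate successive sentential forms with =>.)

B => (B)B   [B → ( B ) B]
(B)B => ((B)B)B   [B → ( B ) B]
((B)B)B => ((())B)B   [B → ( )]
((())B)B => ((())(B)B)B   [B → ( B ) B]
((())(B)B)B => ((())(())B)B   [B → ( )]
((())(())B)B => ((())(())(B)B)B   [B → ( B ) B]
((())(())(B)B)B => ((())(())(())B)B   [B → ( )]
((())(())(())B)B => ((())(())(())())B   [B → ( )]
((())(())(())())B => ((())(())(())())()   [B → ( )]

B => (B)B => ((B)B)B => ((())B)B => ((())(B)B)B => ((())(())B)B => ((())(())(B)B)B => ((())(())(())B)B => ((())(())(())())B => ((())(())(())())()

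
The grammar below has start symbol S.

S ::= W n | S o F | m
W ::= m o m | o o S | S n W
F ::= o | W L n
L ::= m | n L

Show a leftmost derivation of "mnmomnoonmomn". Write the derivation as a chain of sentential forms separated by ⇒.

S ⇒ Wn   [S ::= W n]
Wn ⇒ SnWn   [W ::= S n W]
SnWn ⇒ SoFnWn   [S ::= S o F]
SoFnWn ⇒ WnoFnWn   [S ::= W n]
WnoFnWn ⇒ SnWnoFnWn   [W ::= S n W]
SnWnoFnWn ⇒ mnWnoFnWn   [S ::= m]
mnWnoFnWn ⇒ mnmomnoFnWn   [W ::= m o m]
mnmomnoFnWn ⇒ mnmomnoonWn   [F ::= o]
mnmomnoonWn ⇒ mnmomnoonmomn   [W ::= m o m]

S ⇒ Wn ⇒ SnWn ⇒ SoFnWn ⇒ WnoFnWn ⇒ SnWnoFnWn ⇒ mnWnoFnWn ⇒ mnmomnoFnWn ⇒ mnmomnoonWn ⇒ mnmomnoonmomn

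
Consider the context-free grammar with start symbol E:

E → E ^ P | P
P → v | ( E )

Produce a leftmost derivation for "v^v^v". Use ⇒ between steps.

E⇒E^P⇒E^P^P⇒P^P^P⇒v^P^P⇒v^v^P⇒v^v^v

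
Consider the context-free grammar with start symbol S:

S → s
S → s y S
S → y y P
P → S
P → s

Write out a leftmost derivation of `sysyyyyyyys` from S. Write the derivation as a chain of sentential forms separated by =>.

S => syS => sysyS => sysyyyP => sysyyyS => sysyyyyyP => sysyyyyyS => sysyyyyyyyP => sysyyyyyyys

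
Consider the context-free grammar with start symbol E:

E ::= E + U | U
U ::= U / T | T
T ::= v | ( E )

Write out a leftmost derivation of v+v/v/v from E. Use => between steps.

E => E+U   [E ::= E + U]
E+U => U+U   [E ::= U]
U+U => T+U   [U ::= T]
T+U => v+U   [T ::= v]
v+U => v+U/T   [U ::= U / T]
v+U/T => v+U/T/T   [U ::= U / T]
v+U/T/T => v+T/T/T   [U ::= T]
v+T/T/T => v+v/T/T   [T ::= v]
v+v/T/T => v+v/v/T   [T ::= v]
v+v/v/T => v+v/v/v   [T ::= v]

E=>E+U=>U+U=>T+U=>v+U=>v+U/T=>v+U/T/T=>v+T/T/T=>v+v/T/T=>v+v/v/T=>v+v/v/v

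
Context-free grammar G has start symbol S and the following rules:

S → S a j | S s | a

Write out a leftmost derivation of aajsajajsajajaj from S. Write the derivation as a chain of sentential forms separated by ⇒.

S ⇒ Saj   [S → S a j]
Saj ⇒ Sajaj   [S → S a j]
Sajaj ⇒ Sajajaj   [S → S a j]
Sajajaj ⇒ Ssajajaj   [S → S s]
Ssajajaj ⇒ Sajsajajaj   [S → S a j]
Sajsajajaj ⇒ Sajajsajajaj   [S → S a j]
Sajajsajajaj ⇒ Ssajajsajajaj   [S → S s]
Ssajajsajajaj ⇒ Sajsajajsajajaj   [S → S a j]
Sajsajajsajajaj ⇒ aajsajajsajajaj   [S → a]

S ⇒ Saj ⇒ Sajaj ⇒ Sajajaj ⇒ Ssajajaj ⇒ Sajsajajaj ⇒ Sajajsajajaj ⇒ Ssajajsajajaj ⇒ Sajsajajsajajaj ⇒ aajsajajsajajaj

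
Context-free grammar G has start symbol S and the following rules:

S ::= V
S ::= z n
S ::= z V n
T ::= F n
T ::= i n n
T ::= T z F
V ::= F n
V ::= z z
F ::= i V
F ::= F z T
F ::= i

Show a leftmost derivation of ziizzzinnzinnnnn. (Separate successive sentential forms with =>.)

S=>zVn=>zFnn=>ziVnn=>ziFnnn=>ziFzTnnn=>ziFzTzTnnn=>ziiVzTzTnnn=>ziizzzTzTnnn=>ziizzzinnzTnnn=>ziizzzinnzinnnnn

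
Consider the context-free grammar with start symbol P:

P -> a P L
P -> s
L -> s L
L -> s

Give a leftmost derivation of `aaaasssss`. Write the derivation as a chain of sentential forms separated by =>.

P => aPL => aaPLL => aaaPLLL => aaaaPLLLL => aaaasLLLL => aaaassLLL => aaaasssLL => aaaassssL => aaaasssss

P => aPL   [P -> a P L]
aPL => aaPLL   [P -> a P L]
aaPLL => aaaPLLL   [P -> a P L]
aaaPLLL => aaaaPLLLL   [P -> a P L]
aaaaPLLLL => aaaasLLLL   [P -> s]
aaaasLLLL => aaaassLLL   [L -> s]
aaaassLLL => aaaasssLL   [L -> s]
aaaasssLL => aaaassssL   [L -> s]
aaaassssL => aaaasssss   [L -> s]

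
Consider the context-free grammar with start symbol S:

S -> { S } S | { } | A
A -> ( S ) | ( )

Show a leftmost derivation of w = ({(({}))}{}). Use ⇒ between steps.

S ⇒ A   [S -> A]
A ⇒ (S)   [A -> ( S )]
(S) ⇒ ({S}S)   [S -> { S } S]
({S}S) ⇒ ({A}S)   [S -> A]
({A}S) ⇒ ({(S)}S)   [A -> ( S )]
({(S)}S) ⇒ ({(A)}S)   [S -> A]
({(A)}S) ⇒ ({((S))}S)   [A -> ( S )]
({((S))}S) ⇒ ({(({}))}S)   [S -> { }]
({(({}))}S) ⇒ ({(({}))}{})   [S -> { }]

S ⇒ A ⇒ (S) ⇒ ({S}S) ⇒ ({A}S) ⇒ ({(S)}S) ⇒ ({(A)}S) ⇒ ({((S))}S) ⇒ ({(({}))}S) ⇒ ({(({}))}{})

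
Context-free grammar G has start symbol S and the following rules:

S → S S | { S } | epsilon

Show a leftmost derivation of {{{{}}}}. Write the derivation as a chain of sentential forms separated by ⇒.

S ⇒ {S}   [S → { S }]
{S} ⇒ {SS}   [S → S S]
{SS} ⇒ {{S}S}   [S → { S }]
{{S}S} ⇒ {{{S}}S}   [S → { S }]
{{{S}}S} ⇒ {{{SS}}S}   [S → S S]
{{{SS}}S} ⇒ {{{{S}S}}S}   [S → { S }]
{{{{S}S}}S} ⇒ {{{{}S}}S}   [S → epsilon]
{{{{}S}}S} ⇒ {{{{}}}S}   [S → epsilon]
{{{{}}}S} ⇒ {{{{}}}}   [S → epsilon]

S⇒{S}⇒{SS}⇒{{S}S}⇒{{{S}}S}⇒{{{SS}}S}⇒{{{{S}S}}S}⇒{{{{}S}}S}⇒{{{{}}}S}⇒{{{{}}}}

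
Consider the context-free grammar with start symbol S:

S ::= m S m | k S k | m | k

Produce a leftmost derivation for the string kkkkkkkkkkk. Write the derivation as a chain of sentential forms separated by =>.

S => kSk => kkSkk => kkkSkkk => kkkkSkkkk => kkkkkSkkkkk => kkkkkkkkkkk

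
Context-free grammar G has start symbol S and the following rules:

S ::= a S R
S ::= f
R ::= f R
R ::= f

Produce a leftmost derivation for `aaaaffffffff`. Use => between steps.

S => aSR   [S ::= a S R]
aSR => aaSRR   [S ::= a S R]
aaSRR => aaaSRRR   [S ::= a S R]
aaaSRRR => aaaaSRRRR   [S ::= a S R]
aaaaSRRRR => aaaafRRRR   [S ::= f]
aaaafRRRR => aaaaffRRRR   [R ::= f R]
aaaaffRRRR => aaaafffRRRR   [R ::= f R]
aaaafffRRRR => aaaaffffRRRR   [R ::= f R]
aaaaffffRRRR => aaaafffffRRR   [R ::= f]
aaaafffffRRR => aaaaffffffRR   [R ::= f]
aaaaffffffRR => aaaafffffffR   [R ::= f]
aaaafffffffR => aaaaffffffff   [R ::= f]

S=>aSR=>aaSRR=>aaaSRRR=>aaaaSRRRR=>aaaafRRRR=>aaaaffRRRR=>aaaafffRRRR=>aaaaffffRRRR=>aaaafffffRRR=>aaaaffffffRR=>aaaafffffffR=>aaaaffffffff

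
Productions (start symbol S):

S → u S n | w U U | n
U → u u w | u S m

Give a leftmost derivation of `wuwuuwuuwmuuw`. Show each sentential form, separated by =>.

S => wUU => wuSmU => wuwUUmU => wuwuuwUmU => wuwuuwuuwmU => wuwuuwuuwmuuw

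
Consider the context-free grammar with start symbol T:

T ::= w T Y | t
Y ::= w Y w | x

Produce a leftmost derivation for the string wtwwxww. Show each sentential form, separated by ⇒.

T ⇒ wTY ⇒ wtY ⇒ wtwYw ⇒ wtwwYww ⇒ wtwwxww

T ⇒ wTY   [T ::= w T Y]
wTY ⇒ wtY   [T ::= t]
wtY ⇒ wtwYw   [Y ::= w Y w]
wtwYw ⇒ wtwwYww   [Y ::= w Y w]
wtwwYww ⇒ wtwwxww   [Y ::= x]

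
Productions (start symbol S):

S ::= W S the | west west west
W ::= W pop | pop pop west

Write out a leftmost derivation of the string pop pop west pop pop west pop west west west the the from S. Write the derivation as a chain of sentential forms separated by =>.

S => W S the => pop pop west S the => pop pop west W S the the => pop pop west W pop S the the => pop pop west pop pop west pop S the the => pop pop west pop pop west pop west west west the the

S => W S the   [S ::= W S the]
W S the => pop pop west S the   [W ::= pop pop west]
pop pop west S the => pop pop west W S the the   [S ::= W S the]
pop pop west W S the the => pop pop west W pop S the the   [W ::= W pop]
pop pop west W pop S the the => pop pop west pop pop west pop S the the   [W ::= pop pop west]
pop pop west pop pop west pop S the the => pop pop west pop pop west pop west west west the the   [S ::= west west west]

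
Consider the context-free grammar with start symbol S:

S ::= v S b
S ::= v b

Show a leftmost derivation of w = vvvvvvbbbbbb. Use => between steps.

S => vSb => vvSbb => vvvSbbb => vvvvSbbbb => vvvvvSbbbbb => vvvvvvbbbbbb

S => vSb   [S ::= v S b]
vSb => vvSbb   [S ::= v S b]
vvSbb => vvvSbbb   [S ::= v S b]
vvvSbbb => vvvvSbbbb   [S ::= v S b]
vvvvSbbbb => vvvvvSbbbbb   [S ::= v S b]
vvvvvSbbbbb => vvvvvvbbbbbb   [S ::= v b]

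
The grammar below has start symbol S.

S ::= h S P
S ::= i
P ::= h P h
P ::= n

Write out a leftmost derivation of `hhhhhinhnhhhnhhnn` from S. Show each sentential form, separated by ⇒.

S ⇒ hSP   [S ::= h S P]
hSP ⇒ hhSPP   [S ::= h S P]
hhSPP ⇒ hhhSPPP   [S ::= h S P]
hhhSPPP ⇒ hhhhSPPPP   [S ::= h S P]
hhhhSPPPP ⇒ hhhhhSPPPPP   [S ::= h S P]
hhhhhSPPPPP ⇒ hhhhhiPPPPP   [S ::= i]
hhhhhiPPPPP ⇒ hhhhhinPPPP   [P ::= n]
hhhhhinPPPP ⇒ hhhhhinhPhPPP   [P ::= h P h]
hhhhhinhPhPPP ⇒ hhhhhinhnhPPP   [P ::= n]
hhhhhinhnhPPP ⇒ hhhhhinhnhhPhPP   [P ::= h P h]
hhhhhinhnhhPhPP ⇒ hhhhhinhnhhhPhhPP   [P ::= h P h]
hhhhhinhnhhhPhhPP ⇒ hhhhhinhnhhhnhhPP   [P ::= n]
hhhhhinhnhhhnhhPP ⇒ hhhhhinhnhhhnhhnP   [P ::= n]
hhhhhinhnhhhnhhnP ⇒ hhhhhinhnhhhnhhnn   [P ::= n]

S ⇒ hSP ⇒ hhSPP ⇒ hhhSPPP ⇒ hhhhSPPPP ⇒ hhhhhSPPPPP ⇒ hhhhhiPPPPP ⇒ hhhhhinPPPP ⇒ hhhhhinhPhPPP ⇒ hhhhhinhnhPPP ⇒ hhhhhinhnhhPhPP ⇒ hhhhhinhnhhhPhhPP ⇒ hhhhhinhnhhhnhhPP ⇒ hhhhhinhnhhhnhhnP ⇒ hhhhhinhnhhhnhhnn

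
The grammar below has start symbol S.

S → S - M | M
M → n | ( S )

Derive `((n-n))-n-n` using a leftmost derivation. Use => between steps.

S => S-M   [S → S - M]
S-M => S-M-M   [S → S - M]
S-M-M => M-M-M   [S → M]
M-M-M => (S)-M-M   [M → ( S )]
(S)-M-M => (M)-M-M   [S → M]
(M)-M-M => ((S))-M-M   [M → ( S )]
((S))-M-M => ((S-M))-M-M   [S → S - M]
((S-M))-M-M => ((M-M))-M-M   [S → M]
((M-M))-M-M => ((n-M))-M-M   [M → n]
((n-M))-M-M => ((n-n))-M-M   [M → n]
((n-n))-M-M => ((n-n))-n-M   [M → n]
((n-n))-n-M => ((n-n))-n-n   [M → n]

S=>S-M=>S-M-M=>M-M-M=>(S)-M-M=>(M)-M-M=>((S))-M-M=>((S-M))-M-M=>((M-M))-M-M=>((n-M))-M-M=>((n-n))-M-M=>((n-n))-n-M=>((n-n))-n-n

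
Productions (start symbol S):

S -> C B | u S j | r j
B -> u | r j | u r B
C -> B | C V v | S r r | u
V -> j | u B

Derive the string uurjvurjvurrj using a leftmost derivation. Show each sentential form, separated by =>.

S => CB => CVvB => CVvVvB => uVvVvB => uuBvVvB => uurjvVvB => uurjvuBvB => uurjvurjvB => uurjvurjvurB => uurjvurjvurrj

S => CB   [S -> C B]
CB => CVvB   [C -> C V v]
CVvB => CVvVvB   [C -> C V v]
CVvVvB => uVvVvB   [C -> u]
uVvVvB => uuBvVvB   [V -> u B]
uuBvVvB => uurjvVvB   [B -> r j]
uurjvVvB => uurjvuBvB   [V -> u B]
uurjvuBvB => uurjvurjvB   [B -> r j]
uurjvurjvB => uurjvurjvurB   [B -> u r B]
uurjvurjvurB => uurjvurjvurrj   [B -> r j]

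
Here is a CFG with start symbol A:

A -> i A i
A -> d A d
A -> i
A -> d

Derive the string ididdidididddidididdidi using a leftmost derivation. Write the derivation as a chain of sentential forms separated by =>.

A => iAi   [A -> i A i]
iAi => idAdi   [A -> d A d]
idAdi => idiAidi   [A -> i A i]
idiAidi => ididAdidi   [A -> d A d]
ididAdidi => ididdAddidi   [A -> d A d]
ididdAddidi => ididdiAiddidi   [A -> i A i]
ididdiAiddidi => ididdidAdiddidi   [A -> d A d]
ididdidAdiddidi => ididdidiAididdidi   [A -> i A i]
ididdidiAididdidi => ididdididAdididdidi   [A -> d A d]
ididdididAdididdidi => ididdididiAidididdidi   [A -> i A i]
ididdididiAidididdidi => ididdidididAdidididdidi   [A -> d A d]
ididdidididAdidididdidi => ididdidididddidididdidi   [A -> d]

A => iAi => idAdi => idiAidi => ididAdidi => ididdAddidi => ididdiAiddidi => ididdidAdiddidi => ididdidiAididdidi => ididdididAdididdidi => ididdididiAidididdidi => ididdidididAdidididdidi => ididdidididddidididdidi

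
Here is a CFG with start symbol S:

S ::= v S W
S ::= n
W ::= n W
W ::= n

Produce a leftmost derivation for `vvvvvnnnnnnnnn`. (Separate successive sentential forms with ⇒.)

S ⇒ vSW   [S ::= v S W]
vSW ⇒ vvSWW   [S ::= v S W]
vvSWW ⇒ vvvSWWW   [S ::= v S W]
vvvSWWW ⇒ vvvvSWWWW   [S ::= v S W]
vvvvSWWWW ⇒ vvvvvSWWWWW   [S ::= v S W]
vvvvvSWWWWW ⇒ vvvvvnWWWWW   [S ::= n]
vvvvvnWWWWW ⇒ vvvvvnnWWWWW   [W ::= n W]
vvvvvnnWWWWW ⇒ vvvvvnnnWWWW   [W ::= n]
vvvvvnnnWWWW ⇒ vvvvvnnnnWWWW   [W ::= n W]
vvvvvnnnnWWWW ⇒ vvvvvnnnnnWWW   [W ::= n]
vvvvvnnnnnWWW ⇒ vvvvvnnnnnnWW   [W ::= n]
vvvvvnnnnnnWW ⇒ vvvvvnnnnnnnWW   [W ::= n W]
vvvvvnnnnnnnWW ⇒ vvvvvnnnnnnnnW   [W ::= n]
vvvvvnnnnnnnnW ⇒ vvvvvnnnnnnnnn   [W ::= n]

S ⇒ vSW ⇒ vvSWW ⇒ vvvSWWW ⇒ vvvvSWWWW ⇒ vvvvvSWWWWW ⇒ vvvvvnWWWWW ⇒ vvvvvnnWWWWW ⇒ vvvvvnnnWWWW ⇒ vvvvvnnnnWWWW ⇒ vvvvvnnnnnWWW ⇒ vvvvvnnnnnnWW ⇒ vvvvvnnnnnnnWW ⇒ vvvvvnnnnnnnnW ⇒ vvvvvnnnnnnnnn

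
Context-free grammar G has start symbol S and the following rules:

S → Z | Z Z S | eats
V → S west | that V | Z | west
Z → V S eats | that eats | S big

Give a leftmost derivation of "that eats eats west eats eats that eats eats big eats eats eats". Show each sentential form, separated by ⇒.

S ⇒ Z Z S   [S → Z Z S]
Z Z S ⇒ that eats Z S   [Z → that eats]
that eats Z S ⇒ that eats V S eats S   [Z → V S eats]
that eats V S eats S ⇒ that eats Z S eats S   [V → Z]
that eats Z S eats S ⇒ that eats S big S eats S   [Z → S big]
that eats S big S eats S ⇒ that eats Z Z S big S eats S   [S → Z Z S]
that eats Z Z S big S eats S ⇒ that eats V S eats Z S big S eats S   [Z → V S eats]
that eats V S eats Z S big S eats S ⇒ that eats S west S eats Z S big S eats S   [V → S west]
that eats S west S eats Z S big S eats S ⇒ that eats eats west S eats Z S big S eats S   [S → eats]
that eats eats west S eats Z S big S eats S ⇒ that eats eats west eats eats Z S big S eats S   [S → eats]
that eats eats west eats eats Z S big S eats S ⇒ that eats eats west eats eats that eats S big S eats S   [Z → that eats]
that eats eats west eats eats that eats S big S eats S ⇒ that eats eats west eats eats that eats eats big S eats S   [S → eats]
that eats eats west eats eats that eats eats big S eats S ⇒ that eats eats west eats eats that eats eats big eats eats S   [S → eats]
that eats eats west eats eats that eats eats big eats eats S ⇒ that eats eats west eats eats that eats eats big eats eats eats   [S → eats]

S ⇒ Z Z S ⇒ that eats Z S ⇒ that eats V S eats S ⇒ that eats Z S eats S ⇒ that eats S big S eats S ⇒ that eats Z Z S big S eats S ⇒ that eats V S eats Z S big S eats S ⇒ that eats S west S eats Z S big S eats S ⇒ that eats eats west S eats Z S big S eats S ⇒ that eats eats west eats eats Z S big S eats S ⇒ that eats eats west eats eats that eats S big S eats S ⇒ that eats eats west eats eats that eats eats big S eats S ⇒ that eats eats west eats eats that eats eats big eats eats S ⇒ that eats eats west eats eats that eats eats big eats eats eats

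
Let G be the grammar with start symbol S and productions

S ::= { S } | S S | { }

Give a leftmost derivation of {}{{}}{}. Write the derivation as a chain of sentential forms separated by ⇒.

S ⇒ SS ⇒ {}S ⇒ {}SS ⇒ {}{S}S ⇒ {}{{}}S ⇒ {}{{}}{}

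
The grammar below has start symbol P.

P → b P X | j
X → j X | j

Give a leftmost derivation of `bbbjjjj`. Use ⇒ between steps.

P⇒bPX⇒bbPXX⇒bbbPXXX⇒bbbjXXX⇒bbbjjXX⇒bbbjjjX⇒bbbjjjj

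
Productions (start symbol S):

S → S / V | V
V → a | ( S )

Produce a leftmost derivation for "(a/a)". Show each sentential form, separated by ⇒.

S ⇒ V ⇒ (S) ⇒ (S/V) ⇒ (V/V) ⇒ (a/V) ⇒ (a/a)

S ⇒ V   [S → V]
V ⇒ (S)   [V → ( S )]
(S) ⇒ (S/V)   [S → S / V]
(S/V) ⇒ (V/V)   [S → V]
(V/V) ⇒ (a/V)   [V → a]
(a/V) ⇒ (a/a)   [V → a]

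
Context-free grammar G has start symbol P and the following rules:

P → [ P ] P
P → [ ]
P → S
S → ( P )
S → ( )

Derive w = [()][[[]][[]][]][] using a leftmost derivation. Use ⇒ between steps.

P ⇒ [P]P ⇒ [S]P ⇒ [()]P ⇒ [()][P]P ⇒ [()][[P]P]P ⇒ [()][[[]]P]P ⇒ [()][[[]][P]P]P ⇒ [()][[[]][[]]P]P ⇒ [()][[[]][[]][]]P ⇒ [()][[[]][[]][]][]

P ⇒ [P]P   [P → [ P ] P]
[P]P ⇒ [S]P   [P → S]
[S]P ⇒ [()]P   [S → ( )]
[()]P ⇒ [()][P]P   [P → [ P ] P]
[()][P]P ⇒ [()][[P]P]P   [P → [ P ] P]
[()][[P]P]P ⇒ [()][[[]]P]P   [P → [ ]]
[()][[[]]P]P ⇒ [()][[[]][P]P]P   [P → [ P ] P]
[()][[[]][P]P]P ⇒ [()][[[]][[]]P]P   [P → [ ]]
[()][[[]][[]]P]P ⇒ [()][[[]][[]][]]P   [P → [ ]]
[()][[[]][[]][]]P ⇒ [()][[[]][[]][]][]   [P → [ ]]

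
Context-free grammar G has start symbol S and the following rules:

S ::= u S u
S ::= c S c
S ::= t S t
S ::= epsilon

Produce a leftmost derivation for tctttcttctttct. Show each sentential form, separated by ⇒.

S⇒tSt⇒tcSct⇒tctStct⇒tcttSttct⇒tctttStttct⇒tctttcSctttct⇒tctttctStctttct⇒tctttcttctttct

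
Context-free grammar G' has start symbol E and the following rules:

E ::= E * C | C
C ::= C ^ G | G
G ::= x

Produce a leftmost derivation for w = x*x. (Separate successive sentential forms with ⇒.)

E ⇒ E*C ⇒ C*C ⇒ G*C ⇒ x*C ⇒ x*G ⇒ x*x

E ⇒ E*C   [E ::= E * C]
E*C ⇒ C*C   [E ::= C]
C*C ⇒ G*C   [C ::= G]
G*C ⇒ x*C   [G ::= x]
x*C ⇒ x*G   [C ::= G]
x*G ⇒ x*x   [G ::= x]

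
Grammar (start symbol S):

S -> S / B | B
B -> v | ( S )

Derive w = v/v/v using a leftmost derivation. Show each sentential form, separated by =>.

S => S/B => S/B/B => B/B/B => v/B/B => v/v/B => v/v/v

S => S/B   [S -> S / B]
S/B => S/B/B   [S -> S / B]
S/B/B => B/B/B   [S -> B]
B/B/B => v/B/B   [B -> v]
v/B/B => v/v/B   [B -> v]
v/v/B => v/v/v   [B -> v]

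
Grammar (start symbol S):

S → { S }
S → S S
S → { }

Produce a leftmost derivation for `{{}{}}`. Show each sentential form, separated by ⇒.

S ⇒ {S}   [S → { S }]
{S} ⇒ {SS}   [S → S S]
{SS} ⇒ {{}S}   [S → { }]
{{}S} ⇒ {{}{}}   [S → { }]

S ⇒ {S} ⇒ {SS} ⇒ {{}S} ⇒ {{}{}}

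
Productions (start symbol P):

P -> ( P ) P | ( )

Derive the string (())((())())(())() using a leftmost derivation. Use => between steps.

P => (P)P => (())P => (())(P)P => (())((P)P)P => (())((())P)P => (())((())())P => (())((())())(P)P => (())((())())(())P => (())((())())(())()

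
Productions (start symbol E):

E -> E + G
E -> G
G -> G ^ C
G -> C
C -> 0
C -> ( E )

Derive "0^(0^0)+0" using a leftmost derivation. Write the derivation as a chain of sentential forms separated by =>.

E => E+G => G+G => G^C+G => C^C+G => 0^C+G => 0^(E)+G => 0^(G)+G => 0^(G^C)+G => 0^(C^C)+G => 0^(0^C)+G => 0^(0^0)+G => 0^(0^0)+C => 0^(0^0)+0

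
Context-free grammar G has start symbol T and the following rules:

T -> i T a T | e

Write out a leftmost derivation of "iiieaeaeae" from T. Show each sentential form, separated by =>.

T => iTaT => iiTaTaT => iiiTaTaTaT => iiieaTaTaT => iiieaeaTaT => iiieaeaeaT => iiieaeaeae

T => iTaT   [T -> i T a T]
iTaT => iiTaTaT   [T -> i T a T]
iiTaTaT => iiiTaTaTaT   [T -> i T a T]
iiiTaTaTaT => iiieaTaTaT   [T -> e]
iiieaTaTaT => iiieaeaTaT   [T -> e]
iiieaeaTaT => iiieaeaeaT   [T -> e]
iiieaeaeaT => iiieaeaeae   [T -> e]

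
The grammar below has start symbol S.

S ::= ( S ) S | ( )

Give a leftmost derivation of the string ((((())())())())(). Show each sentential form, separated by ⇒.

S⇒(S)S⇒((S)S)S⇒(((S)S)S)S⇒((((S)S)S)S)S⇒((((())S)S)S)S⇒((((())())S)S)S⇒((((())())())S)S⇒((((())())())())S⇒((((())())())())()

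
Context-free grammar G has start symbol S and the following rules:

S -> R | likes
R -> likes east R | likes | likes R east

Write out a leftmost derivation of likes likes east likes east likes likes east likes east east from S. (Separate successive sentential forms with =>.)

S => R   [S -> R]
R => likes R east   [R -> likes R east]
likes R east => likes likes east R east   [R -> likes east R]
likes likes east R east => likes likes east likes east R east   [R -> likes east R]
likes likes east likes east R east => likes likes east likes east likes R east east   [R -> likes R east]
likes likes east likes east likes R east east => likes likes east likes east likes likes east R east east   [R -> likes east R]
likes likes east likes east likes likes east R east east => likes likes east likes east likes likes east likes east east   [R -> likes]

S => R => likes R east => likes likes east R east => likes likes east likes east R east => likes likes east likes east likes R east east => likes likes east likes east likes likes east R east east => likes likes east likes east likes likes east likes east east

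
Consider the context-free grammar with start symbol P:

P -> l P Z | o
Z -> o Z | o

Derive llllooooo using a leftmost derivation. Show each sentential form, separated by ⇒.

P⇒lPZ⇒llPZZ⇒lllPZZZ⇒llllPZZZZ⇒lllloZZZZ⇒llllooZZZ⇒lllloooZZ⇒llllooooZ⇒llllooooo

P ⇒ lPZ   [P -> l P Z]
lPZ ⇒ llPZZ   [P -> l P Z]
llPZZ ⇒ lllPZZZ   [P -> l P Z]
lllPZZZ ⇒ llllPZZZZ   [P -> l P Z]
llllPZZZZ ⇒ lllloZZZZ   [P -> o]
lllloZZZZ ⇒ llllooZZZ   [Z -> o]
llllooZZZ ⇒ lllloooZZ   [Z -> o]
lllloooZZ ⇒ llllooooZ   [Z -> o]
llllooooZ ⇒ llllooooo   [Z -> o]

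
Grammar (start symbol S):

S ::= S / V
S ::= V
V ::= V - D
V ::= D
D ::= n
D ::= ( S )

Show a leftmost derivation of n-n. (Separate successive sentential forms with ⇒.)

S ⇒ V   [S ::= V]
V ⇒ V-D   [V ::= V - D]
V-D ⇒ D-D   [V ::= D]
D-D ⇒ n-D   [D ::= n]
n-D ⇒ n-n   [D ::= n]

S ⇒ V ⇒ V-D ⇒ D-D ⇒ n-D ⇒ n-n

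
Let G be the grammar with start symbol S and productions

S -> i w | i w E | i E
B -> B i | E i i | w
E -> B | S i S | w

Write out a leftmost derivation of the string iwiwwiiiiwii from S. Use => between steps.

S => iwE => iwSiS => iwiwEiS => iwiwBiS => iwiwEiiiS => iwiwwiiiS => iwiwwiiiiE => iwiwwiiiiB => iwiwwiiiiEii => iwiwwiiiiwii

S => iwE   [S -> i w E]
iwE => iwSiS   [E -> S i S]
iwSiS => iwiwEiS   [S -> i w E]
iwiwEiS => iwiwBiS   [E -> B]
iwiwBiS => iwiwEiiiS   [B -> E i i]
iwiwEiiiS => iwiwwiiiS   [E -> w]
iwiwwiiiS => iwiwwiiiiE   [S -> i E]
iwiwwiiiiE => iwiwwiiiiB   [E -> B]
iwiwwiiiiB => iwiwwiiiiEii   [B -> E i i]
iwiwwiiiiEii => iwiwwiiiiwii   [E -> w]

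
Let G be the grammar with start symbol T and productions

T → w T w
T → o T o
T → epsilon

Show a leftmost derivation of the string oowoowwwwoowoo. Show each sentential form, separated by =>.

T => oTo   [T → o T o]
oTo => ooToo   [T → o T o]
ooToo => oowTwoo   [T → w T w]
oowTwoo => oowoTowoo   [T → o T o]
oowoTowoo => oowooToowoo   [T → o T o]
oowooToowoo => oowoowTwoowoo   [T → w T w]
oowoowTwoowoo => oowoowwTwwoowoo   [T → w T w]
oowoowwTwwoowoo => oowoowwwwoowoo   [T → epsilon]

T => oTo => ooToo => oowTwoo => oowoTowoo => oowooToowoo => oowoowTwoowoo => oowoowwTwwoowoo => oowoowwwwoowoo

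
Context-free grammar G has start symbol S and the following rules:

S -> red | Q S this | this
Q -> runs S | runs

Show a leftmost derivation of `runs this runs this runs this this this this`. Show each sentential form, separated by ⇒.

S ⇒ Q S this ⇒ runs S S this ⇒ runs this S this ⇒ runs this Q S this this ⇒ runs this runs S S this this ⇒ runs this runs this S this this ⇒ runs this runs this Q S this this this ⇒ runs this runs this runs S this this this ⇒ runs this runs this runs this this this this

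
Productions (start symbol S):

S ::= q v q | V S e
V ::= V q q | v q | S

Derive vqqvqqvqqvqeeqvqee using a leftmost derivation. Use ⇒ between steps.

S⇒VSe⇒vqSe⇒vqVSee⇒vqSSee⇒vqVSeSee⇒vqSSeSee⇒vqqvqSeSee⇒vqqvqVSeeSee⇒vqqvqSSeeSee⇒vqqvqqvqSeeSee⇒vqqvqqvqqvqeeSee⇒vqqvqqvqqvqeeqvqee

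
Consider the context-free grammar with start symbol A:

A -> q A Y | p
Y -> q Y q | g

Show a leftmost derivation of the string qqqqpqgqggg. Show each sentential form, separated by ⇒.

A ⇒ qAY   [A -> q A Y]
qAY ⇒ qqAYY   [A -> q A Y]
qqAYY ⇒ qqqAYYY   [A -> q A Y]
qqqAYYY ⇒ qqqqAYYYY   [A -> q A Y]
qqqqAYYYY ⇒ qqqqpYYYY   [A -> p]
qqqqpYYYY ⇒ qqqqpqYqYYY   [Y -> q Y q]
qqqqpqYqYYY ⇒ qqqqpqgqYYY   [Y -> g]
qqqqpqgqYYY ⇒ qqqqpqgqgYY   [Y -> g]
qqqqpqgqgYY ⇒ qqqqpqgqggY   [Y -> g]
qqqqpqgqggY ⇒ qqqqpqgqggg   [Y -> g]

A ⇒ qAY ⇒ qqAYY ⇒ qqqAYYY ⇒ qqqqAYYYY ⇒ qqqqpYYYY ⇒ qqqqpqYqYYY ⇒ qqqqpqgqYYY ⇒ qqqqpqgqgYY ⇒ qqqqpqgqggY ⇒ qqqqpqgqggg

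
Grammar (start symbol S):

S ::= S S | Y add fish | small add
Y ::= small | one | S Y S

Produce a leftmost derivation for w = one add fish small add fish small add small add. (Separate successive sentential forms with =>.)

S => S S   [S ::= S S]
S S => S S S   [S ::= S S]
S S S => Y add fish S S   [S ::= Y add fish]
Y add fish S S => one add fish S S   [Y ::= one]
one add fish S S => one add fish S S S   [S ::= S S]
one add fish S S S => one add fish Y add fish S S   [S ::= Y add fish]
one add fish Y add fish S S => one add fish small add fish S S   [Y ::= small]
one add fish small add fish S S => one add fish small add fish small add S   [S ::= small add]
one add fish small add fish small add S => one add fish small add fish small add small add   [S ::= small add]

S => S S => S S S => Y add fish S S => one add fish S S => one add fish S S S => one add fish Y add fish S S => one add fish small add fish S S => one add fish small add fish small add S => one add fish small add fish small add small add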